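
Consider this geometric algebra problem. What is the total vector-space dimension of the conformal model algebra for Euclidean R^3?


The conformal model of R^3 uses Cl(4,1): the 3 Euclidean generators plus two extra orthogonal generators e+ (e+^2 = +1) and e- (e-^2 = -1), from which the null vectors e0, einf are built.
Number of generators m = 3 + 2 = 5.
dim Cl(p,q) = 2^m = 2^5 = 32


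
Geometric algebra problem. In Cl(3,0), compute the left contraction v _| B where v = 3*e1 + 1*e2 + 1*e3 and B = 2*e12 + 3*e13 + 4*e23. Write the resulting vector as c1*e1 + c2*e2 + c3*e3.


Left contraction v _| B = <vB>_1 (grade-1 part of the geometric product vB).
Using e1_|e12 = e2, e2_|e12 = -e1, e1_|e13 = e3, e3_|e13 = -e1, e2_|e23 = e3, e3_|e23 = -e2:
e1 coeff: -v2*b12 - v3*b13 = -(1)*(2) - (1)*(3) = -5
e2 coeff: v1*b12 - v3*b23 = (3)*(2) - (1)*(4) = 2
e3 coeff: v1*b13 + v2*b23 = (3)*(3) + (1)*(4) = 13
v _| B = -5*e1 + 2*e2 + 13*e3


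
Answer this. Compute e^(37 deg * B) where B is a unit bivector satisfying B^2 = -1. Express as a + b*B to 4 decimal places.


For a unit bivector B with B^2 = -1, the exponential series gives
e^(theta*B) = cos(theta) + sin(theta)*B (the GA analogue of Euler's formula).
theta = 37 degrees = 0.645772 rad
cos(37 deg) = 0.7986
sin(37 deg) = 0.6018
exp(theta*B) = 0.7986 + 0.6018*B


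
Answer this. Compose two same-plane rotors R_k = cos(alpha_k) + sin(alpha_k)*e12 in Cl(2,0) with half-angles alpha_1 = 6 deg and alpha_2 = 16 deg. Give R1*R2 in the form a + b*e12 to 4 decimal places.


Same-plane rotors commute and their half-angles add:
R1*R2 = cos(a1 + a2) + sin(a1 + a2)*e12.
a1 + a2 = 6 + 16 = 22 deg
cos(22 deg) = 0.9272
sin(22 deg) = 0.3746
R1*R2 = 0.9272 + 0.3746*e12


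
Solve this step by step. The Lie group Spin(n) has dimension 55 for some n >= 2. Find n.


dim Spin(n) = dim so(n) = n(n-1)/2.
Solve n(n-1)/2 = 55, i.e. n^2 - n - 110 = 0.
Discriminant = 1 + 8*55 = 441
n = (1 + sqrt(441))/2 = (1 + 21)/2 = 11


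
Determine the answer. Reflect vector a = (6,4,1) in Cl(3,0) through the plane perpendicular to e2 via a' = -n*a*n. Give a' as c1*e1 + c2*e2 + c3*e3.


Reflection formula: a' = -n*a*n, with n = e2 (unit vector, n^2 = 1).
For reflection through hyperplane perp to e2:
The component along e2 flips sign, others stay.
a = (6, 4, 1)
a' = (6, -4, 1)
a' = 6*e1 - 4*e2 + 1*e3


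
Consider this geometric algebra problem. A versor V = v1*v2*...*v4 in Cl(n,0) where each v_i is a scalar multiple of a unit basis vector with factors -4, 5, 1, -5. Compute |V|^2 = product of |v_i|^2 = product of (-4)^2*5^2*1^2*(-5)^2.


Each vector v_i has |v_i|^2 = s_i^2
Squared scales: (-4)^2 = 16, 5^2 = 25, 1^2 = 1, (-5)^2 = 25
|V|^2 = 16 * 25 * 1 * 25
= 10000


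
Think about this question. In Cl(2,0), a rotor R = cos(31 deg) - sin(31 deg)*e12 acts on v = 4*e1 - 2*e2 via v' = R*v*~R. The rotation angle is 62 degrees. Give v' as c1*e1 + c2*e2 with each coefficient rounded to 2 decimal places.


Rotor R = cos(31deg) - sin(31deg)*e12
Rotation angle theta = 2 * 31 = 62 degrees
v' = R*v*~R rotates v by theta.
cos(62deg) = 0.4695, sin(62deg) = 0.8829
v'_1 = 4*cos(62deg) - (-2)*sin(62deg)
= 4*0.4695 - (-2)*0.8829
= 3.64
v'_2 = 4*sin(62deg) + (-2)*cos(62deg)
= 4*0.8829 + (-2)*0.4695
= 2.59
v' = 3.64*e1 + 2.59*e2


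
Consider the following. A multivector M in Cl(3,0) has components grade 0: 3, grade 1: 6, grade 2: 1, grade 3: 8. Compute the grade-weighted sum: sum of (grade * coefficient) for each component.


Grade-weighted sum = sum of grade_k * coefficient_k
0*3 = 0
1*6 = 6
2*1 = 2
3*8 = 24
Total = 0 + 6 + 2 + 24 = 32


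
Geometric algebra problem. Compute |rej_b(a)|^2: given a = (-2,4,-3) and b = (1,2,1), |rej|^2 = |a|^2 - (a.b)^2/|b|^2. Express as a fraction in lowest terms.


|a|^2 = (-2)^2 + 4^2 + (-3)^2 = 29
|b|^2 = 1^2 + 2^2 + 1^2 = 6
a . b = (-2)*1 + 4*2 + (-3)*1 = 3
(a.b)^2 = 3^2 = 9
|rej|^2 = 29 - 9/6
= (174 - 9)/6
= 165/6
In lowest terms: 55/2


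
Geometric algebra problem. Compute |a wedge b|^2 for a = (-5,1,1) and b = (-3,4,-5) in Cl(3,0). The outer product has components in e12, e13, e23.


a wedge b = (a1*b2 - a2*b1)*e12 + (a1*b3 - a3*b1)*e13 + (a2*b3 - a3*b2)*e23
e12 coeff: (-5)*4 - 1*(-3) = -20 - (-3) = -17
e13 coeff: (-5)*(-5) - 1*(-3) = 25 - (-3) = 28
e23 coeff: 1*(-5) - 1*4 = -5 - 4 = -9
|a wedge b|^2 = (-17)^2 + 28^2 + (-9)^2
= 289 + 784 + 81
= 1154


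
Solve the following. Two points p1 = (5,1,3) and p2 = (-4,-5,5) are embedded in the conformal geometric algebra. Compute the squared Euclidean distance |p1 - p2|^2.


p1 - p2 = (9, 6, -2)
|p1 - p2|^2 = 9^2 + 6^2 + (-2)^2
= 81 + 36 + 4
= 121


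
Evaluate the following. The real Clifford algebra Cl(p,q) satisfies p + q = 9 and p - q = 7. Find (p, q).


We need p + q = 9 and p - q = 7.
Adding: 2p = 9 + 7 = 16, so p = 8.
Then q = 9 - 8 = 1.
(p, q) = (8, 1)


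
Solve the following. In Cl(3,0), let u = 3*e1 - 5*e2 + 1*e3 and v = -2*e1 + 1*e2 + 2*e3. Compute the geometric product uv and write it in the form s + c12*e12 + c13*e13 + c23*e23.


In Cl(3,0): e_i^2 = 1, e_ie_j = -e_je_i for i != j.
Scalar part = u . v = 3*(-2) + (-5)*1 + 1*2
= -6 + (-5) + 2 = -9
e12 coeff = 3*1 - (-5)*(-2) = 3 - 10 = -7
e13 coeff = 3*2 - 1*(-2) = 6 - (-2) = 8
e23 coeff = (-5)*2 - 1*1 = -10 - 1 = -11
uv = -9 - 7*e12 + 8*e13 - 11*e23


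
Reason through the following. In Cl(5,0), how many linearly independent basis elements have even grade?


Even subalgebra dimension = 2^(n-1)
n = 5 + 0 = 5
2^(5 - 1) = 2^4 = 16
Verification: sum of C(5,k) for even k = 1 + 10 + 5 = 16
Result = 16


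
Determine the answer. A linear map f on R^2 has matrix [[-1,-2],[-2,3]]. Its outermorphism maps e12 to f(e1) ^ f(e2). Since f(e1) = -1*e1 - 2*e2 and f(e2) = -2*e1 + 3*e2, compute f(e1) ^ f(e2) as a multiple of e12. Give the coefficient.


The outermorphism of a linear map f sends e1^e2 to f(e1)^f(e2).
f(e1) = -1*e1 - 2*e2
f(e2) = -2*e1 + 3*e2
f(e1) ^ f(e2) = (-1*e1 - 2*e2) ^ (-2*e1 + 3*e2)
= (-1)*3*e12 + (-2)*(-2)*e21
= (-3 - 4)*e12
= -7*e12
Coefficient = -7


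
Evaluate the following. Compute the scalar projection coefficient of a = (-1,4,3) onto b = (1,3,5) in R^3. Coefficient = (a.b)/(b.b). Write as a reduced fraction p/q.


Projection coefficient = (a . b) / (b . b)
a . b = (-1)*1 + 4*3 + 3*5
= -1 + 12 + 15 = 26
b . b = 1^2 + 3^2 + 5^2
= 1 + 9 + 25 = 35
Coefficient = 26/35
In lowest terms: 26/35


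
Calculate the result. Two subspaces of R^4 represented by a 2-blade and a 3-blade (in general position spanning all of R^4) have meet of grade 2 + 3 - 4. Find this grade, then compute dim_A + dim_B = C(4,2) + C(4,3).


Meet grade = grade(A) + grade(B) - n
= 2 + 3 - 4 = 1
C(4,2) = 6
C(4,3) = 4
dim_A + dim_B = 6 + 4 = 10


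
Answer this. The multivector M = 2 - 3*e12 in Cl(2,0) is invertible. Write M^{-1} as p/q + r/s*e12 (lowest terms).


M = 2 - 3*e12, where e12^2 = -1.
Since M commutes with its reverse ~M = a - b*e12, M * ~M = a^2 - b^2*e12^2 = a^2 + b^2.
So M^{-1} = ~M / (a^2 + b^2) = (a - b*e12)/(a^2 + b^2).
a^2 + b^2 = 4 + 9 = 13
Scalar part = 2/13 = 2/13
Bivector coeff = 3/13 = 3/13
M^{-1} = 2/13 + 3/13*e12


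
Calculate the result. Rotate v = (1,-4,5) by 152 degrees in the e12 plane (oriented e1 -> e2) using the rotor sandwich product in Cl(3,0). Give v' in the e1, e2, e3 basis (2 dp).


Rotor R = cos(76deg) - sin(76deg)*e12
Rotation angle theta = 2 * 76 = 152 degrees in the e12 plane (e1 -> e2).
The component perpendicular to the plane (e3) is invariant: v'_3 = v3 = 5.00
cos(152deg) = -0.8829, sin(152deg) = 0.4695
v'_1 = v1*cos(theta) - v2*sin(theta) = 1*(-0.8829) - (-4)*0.4695 = 0.99
v'_2 = v1*sin(theta) + v2*cos(theta) = 1*0.4695 + (-4)*(-0.8829) = 4.00
v' = 0.99*e1 + 4.00*e2 + 5.00*e3


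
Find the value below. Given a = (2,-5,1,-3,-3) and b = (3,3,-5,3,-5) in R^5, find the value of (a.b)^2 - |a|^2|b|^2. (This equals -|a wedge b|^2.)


a . b = 2*3 + (-5)*3 + 1*(-5) + (-3)*3 + (-3)*(-5)
= 6 + (-15) + (-5) + (-9) + 15 = -8
|a|^2 = 2^2 + (-5)^2 + 1^2 + (-3)^2 + (-3)^2 = 48
|b|^2 = 3^2 + 3^2 + (-5)^2 + 3^2 + (-5)^2 = 77
(a.b)^2 = (-8)^2 = 64
|a|^2 * |b|^2 = 48 * 77 = 3696
Result = 64 - 3696 = -3632


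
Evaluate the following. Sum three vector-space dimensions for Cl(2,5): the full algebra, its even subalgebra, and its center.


n = 2 + 5 = 7
Total dim = 2^7 = 128
Even subalgebra dim = 2^6 = 64
n is odd, so center dim = 2
Sum = 128 + 64 + 2 = 194


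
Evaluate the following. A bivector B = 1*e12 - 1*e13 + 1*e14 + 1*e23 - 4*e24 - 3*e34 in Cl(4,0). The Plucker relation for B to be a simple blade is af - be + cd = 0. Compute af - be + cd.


Plucker relation: af - be + cd
a*f = 1*(-3) = -3
b*e = (-1)*(-4) = 4
c*d = 1*1 = 1
af - be + cd = -3 - 4 + 1
= -6


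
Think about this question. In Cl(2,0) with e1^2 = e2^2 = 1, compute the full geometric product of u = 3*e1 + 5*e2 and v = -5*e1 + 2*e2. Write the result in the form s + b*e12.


Expand: (3*e1 + 5*e2)(-5*e1 + 2*e2)
= 3*(-5)*e1e1 + 3*2*e1e2 + 5*(-5)*e2e1 + 5*2*e2e2
Using e1^2 = e2^2 = 1, e2e1 = -e1e2:
Scalar part s = 3*(-5) + 5*2 = -15 + 10 = -5
Bivector part b = 3*2 - 5*(-5) = 6 - (-25) = 31
uv = -5 + 31*e12


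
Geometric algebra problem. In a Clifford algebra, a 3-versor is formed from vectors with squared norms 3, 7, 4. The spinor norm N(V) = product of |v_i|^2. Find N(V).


Spinor norm N(V) = |v1|^2 * |v2|^2 * ... * |v3|^2
= 3 * 7 * 4
Running product: 3, 21, 84
N(V) = 84


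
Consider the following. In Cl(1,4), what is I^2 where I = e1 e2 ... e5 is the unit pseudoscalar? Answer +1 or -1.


The pseudoscalar I = e1...e_n (product of all n generators) of Cl(p,q) satisfies I^2 = (-1)^(q + n(n-1)/2).
p = 1, q = 4, n = p + q = 5
n(n-1)/2 = 5 * 4 / 2 = 10
Exponent = q + n(n-1)/2 = 4 + 10 = 14
I^2 = (-1)^14 = +1


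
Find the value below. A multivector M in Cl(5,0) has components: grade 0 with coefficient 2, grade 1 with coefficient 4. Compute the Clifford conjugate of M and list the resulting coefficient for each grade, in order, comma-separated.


Clifford conjugate sign for grade k: (-1)^(k(k+1)/2)
Grade 0: (-1)^(0*1/2) = (-1)^0 = 1, coeff 2 -> 2
Grade 1: (-1)^(1*2/2) = (-1)^1 = -1, coeff 4 -> -4
Conjugated coefficients: 2, -4


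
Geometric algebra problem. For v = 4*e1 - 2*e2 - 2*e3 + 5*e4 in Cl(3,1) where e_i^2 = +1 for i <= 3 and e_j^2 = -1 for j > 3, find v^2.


v^2 = sum of c_i^2 * e_i^2
Positive signature terms (e_i^2 = +1): 4^2 + (-2)^2 + (-2)^2 = 24
Negative signature terms (e_j^2 = -1): 5^2 = 25
v^2 = 24 - 25 = -1


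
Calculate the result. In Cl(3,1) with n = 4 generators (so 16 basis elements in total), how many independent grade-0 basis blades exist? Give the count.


Number of grade-k basis blades in Cl(p,q) with n = p + q is C(n, k).
n = 3 + 1 = 4
C(4, 0) = 4! / (0! * 4!)
= 24 / (1 * 24)
= 1


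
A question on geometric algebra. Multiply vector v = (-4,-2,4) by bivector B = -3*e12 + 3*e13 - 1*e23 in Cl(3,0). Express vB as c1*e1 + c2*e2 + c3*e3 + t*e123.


vB has grade-1 (vector) and grade-3 (trivector) parts: vB = (v _| B) + (v ^ B).
Vector part <vB>_1:
  e1: -v2*b12 - v3*b13 = -(-2)*(-3) - (4)*(3) = -18
  e2: v1*b12 - v3*b23 = (-4)*(-3) - (4)*(-1) = 16
  e3: v1*b13 + v2*b23 = (-4)*(3) + (-2)*(-1) = -10
Trivector part <vB>_3:
  e123: v1*b23 - v2*b13 + v3*b12 = (-4)*(-1) - (-2)*(3) + (4)*(-3) = -2
vB = -18*e1 + 16*e2 - 10*e3 - 2*e123


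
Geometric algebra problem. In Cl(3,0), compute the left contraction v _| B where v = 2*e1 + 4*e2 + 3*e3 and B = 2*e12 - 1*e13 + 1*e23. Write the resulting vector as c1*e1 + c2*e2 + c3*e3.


Left contraction v _| B = <vB>_1 (grade-1 part of the geometric product vB).
Using e1_|e12 = e2, e2_|e12 = -e1, e1_|e13 = e3, e3_|e13 = -e1, e2_|e23 = e3, e3_|e23 = -e2:
e1 coeff: -v2*b12 - v3*b13 = -(4)*(2) - (3)*(-1) = -5
e2 coeff: v1*b12 - v3*b23 = (2)*(2) - (3)*(1) = 1
e3 coeff: v1*b13 + v2*b23 = (2)*(-1) + (4)*(1) = 2
v _| B = -5*e1 + 1*e2 + 2*e3


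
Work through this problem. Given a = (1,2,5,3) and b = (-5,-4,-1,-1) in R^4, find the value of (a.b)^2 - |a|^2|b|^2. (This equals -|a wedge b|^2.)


a . b = 1*(-5) + 2*(-4) + 5*(-1) + 3*(-1)
= -5 + (-8) + (-5) + (-3) = -21
|a|^2 = 1^2 + 2^2 + 5^2 + 3^2 = 39
|b|^2 = (-5)^2 + (-4)^2 + (-1)^2 + (-1)^2 = 43
(a.b)^2 = (-21)^2 = 441
|a|^2 * |b|^2 = 39 * 43 = 1677
Result = 441 - 1677 = -1236


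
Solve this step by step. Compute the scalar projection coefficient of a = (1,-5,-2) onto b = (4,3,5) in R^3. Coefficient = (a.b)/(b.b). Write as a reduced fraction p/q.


Projection coefficient = (a . b) / (b . b)
a . b = 1*4 + (-5)*3 + (-2)*5
= 4 + (-15) + (-10) = -21
b . b = 4^2 + 3^2 + 5^2
= 16 + 9 + 25 = 50
Coefficient = -21/50
In lowest terms: -21/50


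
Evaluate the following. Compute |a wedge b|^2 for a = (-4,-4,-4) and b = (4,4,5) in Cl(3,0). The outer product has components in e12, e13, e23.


a wedge b = (a1*b2 - a2*b1)*e12 + (a1*b3 - a3*b1)*e13 + (a2*b3 - a3*b2)*e23
e12 coeff: (-4)*4 - (-4)*4 = -16 - (-16) = 0
e13 coeff: (-4)*5 - (-4)*4 = -20 - (-16) = -4
e23 coeff: (-4)*5 - (-4)*4 = -20 - (-16) = -4
|a wedge b|^2 = 0^2 + (-4)^2 + (-4)^2
= 0 + 16 + 16
= 32


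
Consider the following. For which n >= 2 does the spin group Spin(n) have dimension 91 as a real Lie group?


dim Spin(n) = dim so(n) = n(n-1)/2.
Solve n(n-1)/2 = 91, i.e. n^2 - n - 182 = 0.
Discriminant = 1 + 8*91 = 729
n = (1 + sqrt(729))/2 = (1 + 27)/2 = 14


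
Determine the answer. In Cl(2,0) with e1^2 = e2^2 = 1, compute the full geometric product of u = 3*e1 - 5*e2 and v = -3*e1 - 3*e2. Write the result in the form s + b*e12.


Expand: (3*e1 - 5*e2)(-3*e1 - 3*e2)
= 3*(-3)*e1e1 + 3*(-3)*e1e2 + (-5)*(-3)*e2e1 + (-5)*(-3)*e2e2
Using e1^2 = e2^2 = 1, e2e1 = -e1e2:
Scalar part s = 3*(-3) + (-5)*(-3) = -9 + 15 = 6
Bivector part b = 3*(-3) - (-5)*(-3) = -9 - 15 = -24
uv = 6 - 24*e12


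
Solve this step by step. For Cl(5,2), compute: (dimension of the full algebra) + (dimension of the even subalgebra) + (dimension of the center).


n = 5 + 2 = 7
Total dim = 2^7 = 128
Even subalgebra dim = 2^6 = 64
n is odd, so center dim = 2
Sum = 128 + 64 + 2 = 194


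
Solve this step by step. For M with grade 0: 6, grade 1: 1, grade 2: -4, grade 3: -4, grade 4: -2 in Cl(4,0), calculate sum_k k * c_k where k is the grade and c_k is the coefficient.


Grade-weighted sum = sum of grade_k * coefficient_k
0*6 = 0
1*1 = 1
2*(-4) = -8
3*(-4) = -12
4*(-2) = -8
Total = 0 + 1 + (-8) + (-12) + (-8) = -27


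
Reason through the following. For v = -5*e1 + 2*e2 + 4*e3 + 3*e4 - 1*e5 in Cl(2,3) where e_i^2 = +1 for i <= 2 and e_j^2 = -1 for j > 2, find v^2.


v^2 = sum of c_i^2 * e_i^2
Positive signature terms (e_i^2 = +1): (-5)^2 + 2^2 = 29
Negative signature terms (e_j^2 = -1): 4^2 + 3^2 + (-1)^2 = 26
v^2 = 29 - 26 = 3


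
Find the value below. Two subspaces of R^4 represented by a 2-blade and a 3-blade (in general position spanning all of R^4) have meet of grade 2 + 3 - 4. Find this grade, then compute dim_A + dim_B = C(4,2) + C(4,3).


Meet grade = grade(A) + grade(B) - n
= 2 + 3 - 4 = 1
C(4,2) = 6
C(4,3) = 4
dim_A + dim_B = 6 + 4 = 10


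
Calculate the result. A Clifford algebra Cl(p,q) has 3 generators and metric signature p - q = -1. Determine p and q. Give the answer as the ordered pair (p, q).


We need p + q = 3 and p - q = -1.
Adding: 2p = 3 + (-1) = 2, so p = 1.
Then q = 3 - 1 = 2.
(p, q) = (1, 2)


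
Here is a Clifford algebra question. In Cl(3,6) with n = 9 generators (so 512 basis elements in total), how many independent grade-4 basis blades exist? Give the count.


Number of grade-k basis blades in Cl(p,q) with n = p + q is C(n, k).
n = 3 + 6 = 9
C(9, 4) = 9! / (4! * 5!)
= 362880 / (24 * 120)
= 126


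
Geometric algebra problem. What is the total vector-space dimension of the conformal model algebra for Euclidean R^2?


The conformal model of R^2 uses Cl(3,1): the 2 Euclidean generators plus two extra orthogonal generators e+ (e+^2 = +1) and e- (e-^2 = -1), from which the null vectors e0, einf are built.
Number of generators m = 2 + 2 = 4.
dim Cl(p,q) = 2^m = 2^4 = 16


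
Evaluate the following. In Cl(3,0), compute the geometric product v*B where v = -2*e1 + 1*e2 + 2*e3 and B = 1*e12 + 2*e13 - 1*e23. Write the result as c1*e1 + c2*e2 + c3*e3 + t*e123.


vB has grade-1 (vector) and grade-3 (trivector) parts: vB = (v _| B) + (v ^ B).
Vector part <vB>_1:
  e1: -v2*b12 - v3*b13 = -(1)*(1) - (2)*(2) = -5
  e2: v1*b12 - v3*b23 = (-2)*(1) - (2)*(-1) = 0
  e3: v1*b13 + v2*b23 = (-2)*(2) + (1)*(-1) = -5
Trivector part <vB>_3:
  e123: v1*b23 - v2*b13 + v3*b12 = (-2)*(-1) - (1)*(2) + (2)*(1) = 2
vB = -5*e1 + 0*e2 - 5*e3 + 2*e123


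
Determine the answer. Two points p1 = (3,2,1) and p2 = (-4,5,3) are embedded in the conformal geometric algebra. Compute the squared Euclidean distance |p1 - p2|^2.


p1 - p2 = (7, -3, -2)
|p1 - p2|^2 = 7^2 + (-3)^2 + (-2)^2
= 49 + 9 + 4
= 62


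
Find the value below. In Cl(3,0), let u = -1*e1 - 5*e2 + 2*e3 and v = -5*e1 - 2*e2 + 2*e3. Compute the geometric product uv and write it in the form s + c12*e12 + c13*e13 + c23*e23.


In Cl(3,0): e_i^2 = 1, e_ie_j = -e_je_i for i != j.
Scalar part = u . v = (-1)*(-5) + (-5)*(-2) + 2*2
= 5 + 10 + 4 = 19
e12 coeff = (-1)*(-2) - (-5)*(-5) = 2 - 25 = -23
e13 coeff = (-1)*2 - 2*(-5) = -2 - (-10) = 8
e23 coeff = (-5)*2 - 2*(-2) = -10 - (-4) = -6
uv = 19 - 23*e12 + 8*e13 - 6*e23


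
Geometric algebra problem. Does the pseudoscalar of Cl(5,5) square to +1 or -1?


The pseudoscalar I = e1...e_n (product of all n generators) of Cl(p,q) satisfies I^2 = (-1)^(q + n(n-1)/2).
p = 5, q = 5, n = p + q = 10
n(n-1)/2 = 10 * 9 / 2 = 45
Exponent = q + n(n-1)/2 = 5 + 45 = 50
I^2 = (-1)^50 = +1


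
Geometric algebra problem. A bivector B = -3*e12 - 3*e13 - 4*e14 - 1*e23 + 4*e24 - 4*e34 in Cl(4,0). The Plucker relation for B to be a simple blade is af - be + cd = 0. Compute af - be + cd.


Plucker relation: af - be + cd
a*f = (-3)*(-4) = 12
b*e = (-3)*4 = -12
c*d = (-4)*(-1) = 4
af - be + cd = 12 - (-12) + 4
= 28


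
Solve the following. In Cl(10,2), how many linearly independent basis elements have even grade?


Even subalgebra dimension = 2^(n-1)
n = 10 + 2 = 12
2^(12 - 1) = 2^11 = 2048
Verification: sum of C(12,k) for even k = 1 + 66 + 495 + 924 + 495 + 66 + 1 = 2048
Result = 2048


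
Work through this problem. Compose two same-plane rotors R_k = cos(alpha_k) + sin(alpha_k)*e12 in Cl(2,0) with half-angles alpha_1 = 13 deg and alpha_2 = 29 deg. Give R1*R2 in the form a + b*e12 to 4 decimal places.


Same-plane rotors commute and their half-angles add:
R1*R2 = cos(a1 + a2) + sin(a1 + a2)*e12.
a1 + a2 = 13 + 29 = 42 deg
cos(42 deg) = 0.7431
sin(42 deg) = 0.6691
R1*R2 = 0.7431 + 0.6691*e12


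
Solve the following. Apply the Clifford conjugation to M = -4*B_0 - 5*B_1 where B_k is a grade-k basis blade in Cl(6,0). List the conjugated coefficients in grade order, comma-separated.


Clifford conjugate sign for grade k: (-1)^(k(k+1)/2)
Grade 0: (-1)^(0*1/2) = (-1)^0 = 1, coeff -4 -> -4
Grade 1: (-1)^(1*2/2) = (-1)^1 = -1, coeff -5 -> 5
Conjugated coefficients: -4, 5


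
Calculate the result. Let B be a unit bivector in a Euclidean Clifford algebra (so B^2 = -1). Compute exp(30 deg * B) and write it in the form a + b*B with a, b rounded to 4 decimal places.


For a unit bivector B with B^2 = -1, the exponential series gives
e^(theta*B) = cos(theta) + sin(theta)*B (the GA analogue of Euler's formula).
theta = 30 degrees = 0.523599 rad
cos(30 deg) = 0.8660
sin(30 deg) = 0.5000
exp(theta*B) = 0.8660 + 0.5000*B


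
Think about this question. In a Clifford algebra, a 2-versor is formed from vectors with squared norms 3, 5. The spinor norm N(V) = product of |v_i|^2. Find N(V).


Spinor norm N(V) = |v1|^2 * |v2|^2 * ... * |v2|^2
= 3 * 5
Running product: 3, 15
N(V) = 15


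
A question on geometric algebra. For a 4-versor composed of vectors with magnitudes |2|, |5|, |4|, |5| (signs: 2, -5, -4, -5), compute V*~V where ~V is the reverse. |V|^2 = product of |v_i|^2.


Each vector v_i has |v_i|^2 = s_i^2
Squared scales: 2^2 = 4, (-5)^2 = 25, (-4)^2 = 16, (-5)^2 = 25
|V|^2 = 4 * 25 * 16 * 25
= 40000


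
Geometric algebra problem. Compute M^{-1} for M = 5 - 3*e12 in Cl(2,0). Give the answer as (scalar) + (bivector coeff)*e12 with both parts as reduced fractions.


M = 5 - 3*e12, where e12^2 = -1.
Since M commutes with its reverse ~M = a - b*e12, M * ~M = a^2 - b^2*e12^2 = a^2 + b^2.
So M^{-1} = ~M / (a^2 + b^2) = (a - b*e12)/(a^2 + b^2).
a^2 + b^2 = 25 + 9 = 34
Scalar part = 5/34 = 5/34
Bivector coeff = 3/34 = 3/34
M^{-1} = 5/34 + 3/34*e12


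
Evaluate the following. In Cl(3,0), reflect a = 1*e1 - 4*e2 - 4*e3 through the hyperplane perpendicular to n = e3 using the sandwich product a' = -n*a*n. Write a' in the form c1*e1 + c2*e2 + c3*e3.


Reflection formula: a' = -n*a*n, with n = e3 (unit vector, n^2 = 1).
For reflection through hyperplane perp to e3:
The component along e3 flips sign, others stay.
a = (1, -4, -4)
a' = (1, -4, 4)
a' = 1*e1 - 4*e2 + 4*e3


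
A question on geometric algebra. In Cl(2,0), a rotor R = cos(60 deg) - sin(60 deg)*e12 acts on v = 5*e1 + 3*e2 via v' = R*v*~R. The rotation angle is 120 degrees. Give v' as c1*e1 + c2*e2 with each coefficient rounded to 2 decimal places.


Rotor R = cos(60deg) - sin(60deg)*e12
Rotation angle theta = 2 * 60 = 120 degrees
v' = R*v*~R rotates v by theta.
cos(120deg) = -0.5000, sin(120deg) = 0.8660
v'_1 = 5*cos(120deg) - 3*sin(120deg)
= 5*(-0.5000) - 3*0.8660
= -5.10
v'_2 = 5*sin(120deg) + 3*cos(120deg)
= 5*0.8660 + 3*(-0.5000)
= 2.83
v' = -5.10*e1 + 2.83*e2


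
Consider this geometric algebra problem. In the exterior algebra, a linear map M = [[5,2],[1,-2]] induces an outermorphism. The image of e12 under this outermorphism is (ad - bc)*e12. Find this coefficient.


The outermorphism of a linear map f sends e1^e2 to f(e1)^f(e2).
f(e1) = 5*e1 + 1*e2
f(e2) = 2*e1 - 2*e2
f(e1) ^ f(e2) = (5*e1 + 1*e2) ^ (2*e1 - 2*e2)
= 5*(-2)*e12 + 1*2*e21
= (-10 - 2)*e12
= -12*e12
Coefficient = -12


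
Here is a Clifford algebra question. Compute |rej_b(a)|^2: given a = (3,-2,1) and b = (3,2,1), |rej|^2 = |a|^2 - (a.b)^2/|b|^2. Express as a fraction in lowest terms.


|a|^2 = 3^2 + (-2)^2 + 1^2 = 14
|b|^2 = 3^2 + 2^2 + 1^2 = 14
a . b = 3*3 + (-2)*2 + 1*1 = 6
(a.b)^2 = 6^2 = 36
|rej|^2 = 14 - 36/14
= (196 - 36)/14
= 160/14
In lowest terms: 80/7


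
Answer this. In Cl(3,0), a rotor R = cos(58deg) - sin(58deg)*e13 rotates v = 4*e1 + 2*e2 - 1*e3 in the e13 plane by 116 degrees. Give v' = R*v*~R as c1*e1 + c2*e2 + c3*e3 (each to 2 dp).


Rotor R = cos(58deg) - sin(58deg)*e13
Rotation angle theta = 2 * 58 = 116 degrees in the e13 plane (e1 -> e3).
The component perpendicular to the plane (e2) is invariant: v'_2 = v2 = 2.00
cos(116deg) = -0.4384, sin(116deg) = 0.8988
v'_1 = v1*cos(theta) - v3*sin(theta) = 4*(-0.4384) - (-1)*0.8988 = -0.85
v'_3 = v1*sin(theta) + v3*cos(theta) = 4*0.8988 + (-1)*(-0.4384) = 4.03
v' = -0.85*e1 + 2.00*e2 + 4.03*e3


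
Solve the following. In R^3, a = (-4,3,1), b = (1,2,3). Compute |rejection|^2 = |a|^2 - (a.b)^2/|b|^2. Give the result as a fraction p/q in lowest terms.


|a|^2 = (-4)^2 + 3^2 + 1^2 = 26
|b|^2 = 1^2 + 2^2 + 3^2 = 14
a . b = (-4)*1 + 3*2 + 1*3 = 5
(a.b)^2 = 5^2 = 25
|rej|^2 = 26 - 25/14
= (364 - 25)/14
= 339/14
In lowest terms: 339/14


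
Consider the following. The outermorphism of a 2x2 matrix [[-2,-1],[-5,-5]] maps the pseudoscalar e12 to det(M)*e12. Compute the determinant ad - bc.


The outermorphism of a linear map f sends e1^e2 to f(e1)^f(e2).
f(e1) = -2*e1 - 5*e2
f(e2) = -1*e1 - 5*e2
f(e1) ^ f(e2) = (-2*e1 - 5*e2) ^ (-1*e1 - 5*e2)
= (-2)*(-5)*e12 + (-5)*(-1)*e21
= (10 - 5)*e12
= 5*e12
Coefficient = 5


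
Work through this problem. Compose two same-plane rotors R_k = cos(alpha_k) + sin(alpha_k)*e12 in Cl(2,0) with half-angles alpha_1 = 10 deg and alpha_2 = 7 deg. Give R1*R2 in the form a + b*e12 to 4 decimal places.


Same-plane rotors commute and their half-angles add:
R1*R2 = cos(a1 + a2) + sin(a1 + a2)*e12.
a1 + a2 = 10 + 7 = 17 deg
cos(17 deg) = 0.9563
sin(17 deg) = 0.2924
R1*R2 = 0.9563 + 0.2924*e12


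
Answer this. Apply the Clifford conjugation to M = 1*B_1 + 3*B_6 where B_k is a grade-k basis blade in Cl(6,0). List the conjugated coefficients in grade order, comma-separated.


Clifford conjugate sign for grade k: (-1)^(k(k+1)/2)
Grade 1: (-1)^(1*2/2) = (-1)^1 = -1, coeff 1 -> -1
Grade 6: (-1)^(6*7/2) = (-1)^21 = -1, coeff 3 -> -3
Conjugated coefficients: -1, -3


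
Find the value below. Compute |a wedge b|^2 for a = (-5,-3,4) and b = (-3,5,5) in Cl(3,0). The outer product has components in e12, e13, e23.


a wedge b = (a1*b2 - a2*b1)*e12 + (a1*b3 - a3*b1)*e13 + (a2*b3 - a3*b2)*e23
e12 coeff: (-5)*5 - (-3)*(-3) = -25 - 9 = -34
e13 coeff: (-5)*5 - 4*(-3) = -25 - (-12) = -13
e23 coeff: (-3)*5 - 4*5 = -15 - 20 = -35
|a wedge b|^2 = (-34)^2 + (-13)^2 + (-35)^2
= 1156 + 169 + 1225
= 2550


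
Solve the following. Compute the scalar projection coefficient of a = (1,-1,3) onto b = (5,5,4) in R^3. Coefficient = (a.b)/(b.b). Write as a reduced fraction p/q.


Projection coefficient = (a . b) / (b . b)
a . b = 1*5 + (-1)*5 + 3*4
= 5 + (-5) + 12 = 12
b . b = 5^2 + 5^2 + 4^2
= 25 + 25 + 16 = 66
Coefficient = 12/66
In lowest terms: 2/11


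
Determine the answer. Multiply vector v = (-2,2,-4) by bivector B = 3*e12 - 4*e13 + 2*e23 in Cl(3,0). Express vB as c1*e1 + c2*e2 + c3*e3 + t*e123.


vB has grade-1 (vector) and grade-3 (trivector) parts: vB = (v _| B) + (v ^ B).
Vector part <vB>_1:
  e1: -v2*b12 - v3*b13 = -(2)*(3) - (-4)*(-4) = -22
  e2: v1*b12 - v3*b23 = (-2)*(3) - (-4)*(2) = 2
  e3: v1*b13 + v2*b23 = (-2)*(-4) + (2)*(2) = 12
Trivector part <vB>_3:
  e123: v1*b23 - v2*b13 + v3*b12 = (-2)*(2) - (2)*(-4) + (-4)*(3) = -8
vB = -22*e1 + 2*e2 + 12*e3 - 8*e123


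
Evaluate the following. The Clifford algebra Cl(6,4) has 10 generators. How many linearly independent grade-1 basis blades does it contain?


Number of grade-k basis blades in Cl(p,q) with n = p + q is C(n, k).
n = 6 + 4 = 10
C(10, 1) = 10! / (1! * 9!)
= 3628800 / (1 * 362880)
= 10


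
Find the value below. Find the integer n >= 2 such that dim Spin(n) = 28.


dim Spin(n) = dim so(n) = n(n-1)/2.
Solve n(n-1)/2 = 28, i.e. n^2 - n - 56 = 0.
Discriminant = 1 + 8*28 = 225
n = (1 + sqrt(225))/2 = (1 + 15)/2 = 8


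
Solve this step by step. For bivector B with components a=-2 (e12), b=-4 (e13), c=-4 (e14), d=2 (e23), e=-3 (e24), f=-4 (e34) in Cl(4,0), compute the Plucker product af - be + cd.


Plucker relation: af - be + cd
a*f = (-2)*(-4) = 8
b*e = (-4)*(-3) = 12
c*d = (-4)*2 = -8
af - be + cd = 8 - 12 + (-8)
= -12


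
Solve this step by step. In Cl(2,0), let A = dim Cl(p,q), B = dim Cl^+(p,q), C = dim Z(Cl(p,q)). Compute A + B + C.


n = 2 + 0 = 2
Total dim = 2^2 = 4
Even subalgebra dim = 2^1 = 2
n is even, so center dim = 1
Sum = 4 + 2 + 1 = 7


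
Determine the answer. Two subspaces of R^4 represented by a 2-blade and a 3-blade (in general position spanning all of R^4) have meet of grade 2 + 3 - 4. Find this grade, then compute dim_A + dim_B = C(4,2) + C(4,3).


Meet grade = grade(A) + grade(B) - n
= 2 + 3 - 4 = 1
C(4,2) = 6
C(4,3) = 4
dim_A + dim_B = 6 + 4 = 10


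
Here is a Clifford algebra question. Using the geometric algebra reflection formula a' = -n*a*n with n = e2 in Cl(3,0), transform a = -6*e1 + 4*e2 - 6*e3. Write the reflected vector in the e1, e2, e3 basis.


Reflection formula: a' = -n*a*n, with n = e2 (unit vector, n^2 = 1).
For reflection through hyperplane perp to e2:
The component along e2 flips sign, others stay.
a = (-6, 4, -6)
a' = (-6, -4, -6)
a' = -6*e1 - 4*e2 - 6*e3


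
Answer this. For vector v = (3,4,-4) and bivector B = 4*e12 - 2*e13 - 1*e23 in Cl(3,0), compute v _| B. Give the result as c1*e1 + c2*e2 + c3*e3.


Left contraction v _| B = <vB>_1 (grade-1 part of the geometric product vB).
Using e1_|e12 = e2, e2_|e12 = -e1, e1_|e13 = e3, e3_|e13 = -e1, e2_|e23 = e3, e3_|e23 = -e2:
e1 coeff: -v2*b12 - v3*b13 = -(4)*(4) - (-4)*(-2) = -24
e2 coeff: v1*b12 - v3*b23 = (3)*(4) - (-4)*(-1) = 8
e3 coeff: v1*b13 + v2*b23 = (3)*(-2) + (4)*(-1) = -10
v _| B = -24*e1 + 8*e2 - 10*e3


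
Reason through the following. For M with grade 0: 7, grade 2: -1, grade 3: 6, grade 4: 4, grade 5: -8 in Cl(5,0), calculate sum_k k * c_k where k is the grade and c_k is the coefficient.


Grade-weighted sum = sum of grade_k * coefficient_k
0*7 = 0
2*(-1) = -2
3*6 = 18
4*4 = 16
5*(-8) = -40
Total = 0 + (-2) + 18 + 16 + (-40) = -8


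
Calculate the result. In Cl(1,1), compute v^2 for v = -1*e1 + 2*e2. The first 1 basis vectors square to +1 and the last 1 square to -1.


v^2 = sum of c_i^2 * e_i^2
Positive signature terms (e_i^2 = +1): (-1)^2 = 1
Negative signature terms (e_j^2 = -1): 2^2 = 4
v^2 = 1 - 4 = -3


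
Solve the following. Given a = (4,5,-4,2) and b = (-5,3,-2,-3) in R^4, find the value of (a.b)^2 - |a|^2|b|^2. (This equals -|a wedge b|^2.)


a . b = 4*(-5) + 5*3 + (-4)*(-2) + 2*(-3)
= -20 + 15 + 8 + (-6) = -3
|a|^2 = 4^2 + 5^2 + (-4)^2 + 2^2 = 61
|b|^2 = (-5)^2 + 3^2 + (-2)^2 + (-3)^2 = 47
(a.b)^2 = (-3)^2 = 9
|a|^2 * |b|^2 = 61 * 47 = 2867
Result = 9 - 2867 = -2858


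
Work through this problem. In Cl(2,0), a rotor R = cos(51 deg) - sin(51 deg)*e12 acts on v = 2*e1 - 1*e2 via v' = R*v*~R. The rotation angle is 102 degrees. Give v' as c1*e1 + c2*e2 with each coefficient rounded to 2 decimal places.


Rotor R = cos(51deg) - sin(51deg)*e12
Rotation angle theta = 2 * 51 = 102 degrees
v' = R*v*~R rotates v by theta.
cos(102deg) = -0.2079, sin(102deg) = 0.9781
v'_1 = 2*cos(102deg) - (-1)*sin(102deg)
= 2*(-0.2079) - (-1)*0.9781
= 0.56
v'_2 = 2*sin(102deg) + (-1)*cos(102deg)
= 2*0.9781 + (-1)*(-0.2079)
= 2.16
v' = 0.56*e1 + 2.16*e2


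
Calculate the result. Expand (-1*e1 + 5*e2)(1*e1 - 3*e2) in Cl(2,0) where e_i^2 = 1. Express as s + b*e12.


Expand: (-1*e1 + 5*e2)(1*e1 - 3*e2)
= (-1)*1*e1e1 + (-1)*(-3)*e1e2 + 5*1*e2e1 + 5*(-3)*e2e2
Using e1^2 = e2^2 = 1, e2e1 = -e1e2:
Scalar part s = (-1)*1 + 5*(-3) = -1 + (-15) = -16
Bivector part b = (-1)*(-3) - 5*1 = 3 - 5 = -2
uv = -16 - 2*e12


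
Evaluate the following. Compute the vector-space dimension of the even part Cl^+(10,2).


Even subalgebra dimension = 2^(n-1)
n = 10 + 2 = 12
2^(12 - 1) = 2^11 = 2048
Verification: sum of C(12,k) for even k = 1 + 66 + 495 + 924 + 495 + 66 + 1 = 2048
Result = 2048


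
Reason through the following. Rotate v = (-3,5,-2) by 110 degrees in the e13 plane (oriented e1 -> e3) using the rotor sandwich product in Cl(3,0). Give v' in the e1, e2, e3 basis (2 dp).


Rotor R = cos(55deg) - sin(55deg)*e13
Rotation angle theta = 2 * 55 = 110 degrees in the e13 plane (e1 -> e3).
The component perpendicular to the plane (e2) is invariant: v'_2 = v2 = 5.00
cos(110deg) = -0.3420, sin(110deg) = 0.9397
v'_1 = v1*cos(theta) - v3*sin(theta) = -3*(-0.3420) - (-2)*0.9397 = 2.91
v'_3 = v1*sin(theta) + v3*cos(theta) = -3*0.9397 + (-2)*(-0.3420) = -2.14
v' = 2.91*e1 + 5.00*e2 - 2.14*e3


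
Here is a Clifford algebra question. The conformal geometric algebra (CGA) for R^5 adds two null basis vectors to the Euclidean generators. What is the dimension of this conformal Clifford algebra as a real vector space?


The conformal model of R^5 uses Cl(6,1): the 5 Euclidean generators plus two extra orthogonal generators e+ (e+^2 = +1) and e- (e-^2 = -1), from which the null vectors e0, einf are built.
Number of generators m = 5 + 2 = 7.
dim Cl(p,q) = 2^m = 2^7 = 128


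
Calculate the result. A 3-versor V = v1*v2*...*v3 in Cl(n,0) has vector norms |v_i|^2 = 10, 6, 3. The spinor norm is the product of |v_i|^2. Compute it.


Spinor norm N(V) = |v1|^2 * |v2|^2 * ... * |v3|^2
= 10 * 6 * 3
Running product: 10, 60, 180
N(V) = 180


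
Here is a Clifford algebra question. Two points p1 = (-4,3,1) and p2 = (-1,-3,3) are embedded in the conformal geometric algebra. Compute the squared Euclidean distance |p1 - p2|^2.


p1 - p2 = (-3, 6, -2)
|p1 - p2|^2 = (-3)^2 + 6^2 + (-2)^2
= 9 + 36 + 4
= 49


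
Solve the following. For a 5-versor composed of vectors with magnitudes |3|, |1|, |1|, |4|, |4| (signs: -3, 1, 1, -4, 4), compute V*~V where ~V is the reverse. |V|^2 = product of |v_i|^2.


Each vector v_i has |v_i|^2 = s_i^2
Squared scales: (-3)^2 = 9, 1^2 = 1, 1^2 = 1, (-4)^2 = 16, 4^2 = 16
|V|^2 = 9 * 1 * 1 * 16 * 16
= 2304


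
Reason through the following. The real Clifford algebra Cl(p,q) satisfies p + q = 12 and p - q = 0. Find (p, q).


We need p + q = 12 and p - q = 0.
Adding: 2p = 12 + 0 = 12, so p = 6.
Then q = 12 - 6 = 6.
(p, q) = (6, 6)


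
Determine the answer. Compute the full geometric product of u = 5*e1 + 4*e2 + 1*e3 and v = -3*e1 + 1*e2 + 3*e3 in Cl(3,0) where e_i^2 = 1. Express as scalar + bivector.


In Cl(3,0): e_i^2 = 1, e_ie_j = -e_je_i for i != j.
Scalar part = u . v = 5*(-3) + 4*1 + 1*3
= -15 + 4 + 3 = -8
e12 coeff = 5*1 - 4*(-3) = 5 - (-12) = 17
e13 coeff = 5*3 - 1*(-3) = 15 - (-3) = 18
e23 coeff = 4*3 - 1*1 = 12 - 1 = 11
uv = -8 + 17*e12 + 18*e13 + 11*e23


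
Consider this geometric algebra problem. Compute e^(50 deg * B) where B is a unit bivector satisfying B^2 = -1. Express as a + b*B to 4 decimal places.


For a unit bivector B with B^2 = -1, the exponential series gives
e^(theta*B) = cos(theta) + sin(theta)*B (the GA analogue of Euler's formula).
theta = 50 degrees = 0.872665 rad
cos(50 deg) = 0.6428
sin(50 deg) = 0.7660
exp(theta*B) = 0.6428 + 0.7660*B


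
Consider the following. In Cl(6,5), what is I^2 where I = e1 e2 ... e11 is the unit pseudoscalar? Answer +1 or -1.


The pseudoscalar I = e1...e_n (product of all n generators) of Cl(p,q) satisfies I^2 = (-1)^(q + n(n-1)/2).
p = 6, q = 5, n = p + q = 11
n(n-1)/2 = 11 * 10 / 2 = 55
Exponent = q + n(n-1)/2 = 5 + 55 = 60
I^2 = (-1)^60 = +1


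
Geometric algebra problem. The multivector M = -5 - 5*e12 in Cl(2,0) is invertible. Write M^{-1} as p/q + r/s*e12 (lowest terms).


M = -5 - 5*e12, where e12^2 = -1.
Since M commutes with its reverse ~M = a - b*e12, M * ~M = a^2 - b^2*e12^2 = a^2 + b^2.
So M^{-1} = ~M / (a^2 + b^2) = (a - b*e12)/(a^2 + b^2).
a^2 + b^2 = 25 + 25 = 50
Scalar part = -5/50 = -1/10
Bivector coeff = 5/50 = 1/10
M^{-1} = -1/10 + 1/10*e12


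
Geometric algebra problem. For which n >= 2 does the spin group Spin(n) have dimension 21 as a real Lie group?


dim Spin(n) = dim so(n) = n(n-1)/2.
Solve n(n-1)/2 = 21, i.e. n^2 - n - 42 = 0.
Discriminant = 1 + 8*21 = 169
n = (1 + sqrt(169))/2 = (1 + 13)/2 = 7


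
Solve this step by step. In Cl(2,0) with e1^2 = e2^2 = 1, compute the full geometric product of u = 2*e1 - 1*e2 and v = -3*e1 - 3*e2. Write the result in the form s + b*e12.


Expand: (2*e1 - 1*e2)(-3*e1 - 3*e2)
= 2*(-3)*e1e1 + 2*(-3)*e1e2 + (-1)*(-3)*e2e1 + (-1)*(-3)*e2e2
Using e1^2 = e2^2 = 1, e2e1 = -e1e2:
Scalar part s = 2*(-3) + (-1)*(-3) = -6 + 3 = -3
Bivector part b = 2*(-3) - (-1)*(-3) = -6 - 3 = -9
uv = -3 - 9*e12


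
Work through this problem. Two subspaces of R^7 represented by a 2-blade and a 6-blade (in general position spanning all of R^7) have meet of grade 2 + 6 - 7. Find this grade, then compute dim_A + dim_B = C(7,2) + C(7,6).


Meet grade = grade(A) + grade(B) - n
= 2 + 6 - 7 = 1
C(7,2) = 21
C(7,6) = 7
dim_A + dim_B = 21 + 7 = 28


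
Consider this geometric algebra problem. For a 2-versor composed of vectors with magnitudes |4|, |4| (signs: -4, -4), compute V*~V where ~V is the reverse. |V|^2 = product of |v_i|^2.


Each vector v_i has |v_i|^2 = s_i^2
Squared scales: (-4)^2 = 16, (-4)^2 = 16
|V|^2 = 16 * 16
= 256


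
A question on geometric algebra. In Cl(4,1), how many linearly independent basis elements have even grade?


Even subalgebra dimension = 2^(n-1)
n = 4 + 1 = 5
2^(5 - 1) = 2^4 = 16
Verification: sum of C(5,k) for even k = 1 + 10 + 5 = 16
Result = 16


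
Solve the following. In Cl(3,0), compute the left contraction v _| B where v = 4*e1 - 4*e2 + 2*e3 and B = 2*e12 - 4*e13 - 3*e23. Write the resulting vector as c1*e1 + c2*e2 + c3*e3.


Left contraction v _| B = <vB>_1 (grade-1 part of the geometric product vB).
Using e1_|e12 = e2, e2_|e12 = -e1, e1_|e13 = e3, e3_|e13 = -e1, e2_|e23 = e3, e3_|e23 = -e2:
e1 coeff: -v2*b12 - v3*b13 = -(-4)*(2) - (2)*(-4) = 16
e2 coeff: v1*b12 - v3*b23 = (4)*(2) - (2)*(-3) = 14
e3 coeff: v1*b13 + v2*b23 = (4)*(-4) + (-4)*(-3) = -4
v _| B = 16*e1 + 14*e2 - 4*e3


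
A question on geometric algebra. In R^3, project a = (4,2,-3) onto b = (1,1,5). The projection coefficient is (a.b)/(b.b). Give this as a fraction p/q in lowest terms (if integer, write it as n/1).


Projection coefficient = (a . b) / (b . b)
a . b = 4*1 + 2*1 + (-3)*5
= 4 + 2 + (-15) = -9
b . b = 1^2 + 1^2 + 5^2
= 1 + 1 + 25 = 27
Coefficient = -9/27
In lowest terms: -1/3


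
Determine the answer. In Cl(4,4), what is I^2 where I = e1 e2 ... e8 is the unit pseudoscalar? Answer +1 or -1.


The pseudoscalar I = e1...e_n (product of all n generators) of Cl(p,q) satisfies I^2 = (-1)^(q + n(n-1)/2).
p = 4, q = 4, n = p + q = 8
n(n-1)/2 = 8 * 7 / 2 = 28
Exponent = q + n(n-1)/2 = 4 + 28 = 32
I^2 = (-1)^32 = +1


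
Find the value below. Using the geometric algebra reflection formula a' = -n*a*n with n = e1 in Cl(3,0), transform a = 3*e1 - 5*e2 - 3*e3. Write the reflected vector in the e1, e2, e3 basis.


Reflection formula: a' = -n*a*n, with n = e1 (unit vector, n^2 = 1).
For reflection through hyperplane perp to e1:
The component along e1 flips sign, others stay.
a = (3, -5, -3)
a' = (-3, -5, -3)
a' = -3*e1 - 5*e2 - 3*e3


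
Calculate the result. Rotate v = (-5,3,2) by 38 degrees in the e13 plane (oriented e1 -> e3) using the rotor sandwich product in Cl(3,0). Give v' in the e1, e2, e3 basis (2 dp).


Rotor R = cos(19deg) - sin(19deg)*e13
Rotation angle theta = 2 * 19 = 38 degrees in the e13 plane (e1 -> e3).
The component perpendicular to the plane (e2) is invariant: v'_2 = v2 = 3.00
cos(38deg) = 0.7880, sin(38deg) = 0.6157
v'_1 = v1*cos(theta) - v3*sin(theta) = -5*0.7880 - 2*0.6157 = -5.17
v'_3 = v1*sin(theta) + v3*cos(theta) = -5*0.6157 + 2*0.7880 = -1.50
v' = -5.17*e1 + 3.00*e2 - 1.50*e3


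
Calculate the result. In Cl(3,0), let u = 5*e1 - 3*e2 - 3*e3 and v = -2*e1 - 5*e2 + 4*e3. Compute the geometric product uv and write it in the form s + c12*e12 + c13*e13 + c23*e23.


In Cl(3,0): e_i^2 = 1, e_ie_j = -e_je_i for i != j.
Scalar part = u . v = 5*(-2) + (-3)*(-5) + (-3)*4
= -10 + 15 + (-12) = -7
e12 coeff = 5*(-5) - (-3)*(-2) = -25 - 6 = -31
e13 coeff = 5*4 - (-3)*(-2) = 20 - 6 = 14
e23 coeff = (-3)*4 - (-3)*(-5) = -12 - 15 = -27
uv = -7 - 31*e12 + 14*e13 - 27*e23


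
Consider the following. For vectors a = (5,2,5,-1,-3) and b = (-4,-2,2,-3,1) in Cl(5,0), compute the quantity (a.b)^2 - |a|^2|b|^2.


a . b = 5*(-4) + 2*(-2) + 5*2 + (-1)*(-3) + (-3)*1
= -20 + (-4) + 10 + 3 + (-3) = -14
|a|^2 = 5^2 + 2^2 + 5^2 + (-1)^2 + (-3)^2 = 64
|b|^2 = (-4)^2 + (-2)^2 + 2^2 + (-3)^2 + 1^2 = 34
(a.b)^2 = (-14)^2 = 196
|a|^2 * |b|^2 = 64 * 34 = 2176
Result = 196 - 2176 = -1980


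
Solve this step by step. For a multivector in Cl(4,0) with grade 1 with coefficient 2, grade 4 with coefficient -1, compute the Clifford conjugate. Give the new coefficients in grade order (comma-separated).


Clifford conjugate sign for grade k: (-1)^(k(k+1)/2)
Grade 1: (-1)^(1*2/2) = (-1)^1 = -1, coeff 2 -> -2
Grade 4: (-1)^(4*5/2) = (-1)^10 = 1, coeff -1 -> -1
Conjugated coefficients: -2, -1


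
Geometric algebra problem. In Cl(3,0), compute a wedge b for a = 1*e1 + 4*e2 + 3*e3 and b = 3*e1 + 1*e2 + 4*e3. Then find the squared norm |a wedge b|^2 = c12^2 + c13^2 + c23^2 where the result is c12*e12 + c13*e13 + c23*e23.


a wedge b = (a1*b2 - a2*b1)*e12 + (a1*b3 - a3*b1)*e13 + (a2*b3 - a3*b2)*e23
e12 coeff: 1*1 - 4*3 = 1 - 12 = -11
e13 coeff: 1*4 - 3*3 = 4 - 9 = -5
e23 coeff: 4*4 - 3*1 = 16 - 3 = 13
|a wedge b|^2 = (-11)^2 + (-5)^2 + 13^2
= 121 + 25 + 169
= 315


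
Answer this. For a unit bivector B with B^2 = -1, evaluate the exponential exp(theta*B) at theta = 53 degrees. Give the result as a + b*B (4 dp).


For a unit bivector B with B^2 = -1, the exponential series gives
e^(theta*B) = cos(theta) + sin(theta)*B (the GA analogue of Euler's formula).
theta = 53 degrees = 0.925025 rad
cos(53 deg) = 0.6018
sin(53 deg) = 0.7986
exp(theta*B) = 0.6018 + 0.7986*B
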